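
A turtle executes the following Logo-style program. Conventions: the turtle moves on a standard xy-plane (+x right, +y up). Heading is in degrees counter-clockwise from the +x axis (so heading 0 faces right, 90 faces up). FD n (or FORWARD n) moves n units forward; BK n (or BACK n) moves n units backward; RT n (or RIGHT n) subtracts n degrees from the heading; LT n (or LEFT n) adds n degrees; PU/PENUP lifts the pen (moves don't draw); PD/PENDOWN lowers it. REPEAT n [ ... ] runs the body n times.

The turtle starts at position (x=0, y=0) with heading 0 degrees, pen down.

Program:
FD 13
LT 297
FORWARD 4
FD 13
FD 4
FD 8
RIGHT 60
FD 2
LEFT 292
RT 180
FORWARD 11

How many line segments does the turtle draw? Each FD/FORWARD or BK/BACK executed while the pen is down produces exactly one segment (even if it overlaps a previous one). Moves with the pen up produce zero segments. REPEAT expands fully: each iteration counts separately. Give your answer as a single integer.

Executing turtle program step by step:
Start: pos=(0,0), heading=0, pen down
FD 13: (0,0) -> (13,0) [heading=0, draw]
LT 297: heading 0 -> 297
FD 4: (13,0) -> (14.816,-3.564) [heading=297, draw]
FD 13: (14.816,-3.564) -> (20.718,-15.147) [heading=297, draw]
FD 4: (20.718,-15.147) -> (22.534,-18.711) [heading=297, draw]
FD 8: (22.534,-18.711) -> (26.166,-25.839) [heading=297, draw]
RT 60: heading 297 -> 237
FD 2: (26.166,-25.839) -> (25.076,-27.517) [heading=237, draw]
LT 292: heading 237 -> 169
RT 180: heading 169 -> 349
FD 11: (25.076,-27.517) -> (35.874,-29.615) [heading=349, draw]
Final: pos=(35.874,-29.615), heading=349, 7 segment(s) drawn
Segments drawn: 7

Answer: 7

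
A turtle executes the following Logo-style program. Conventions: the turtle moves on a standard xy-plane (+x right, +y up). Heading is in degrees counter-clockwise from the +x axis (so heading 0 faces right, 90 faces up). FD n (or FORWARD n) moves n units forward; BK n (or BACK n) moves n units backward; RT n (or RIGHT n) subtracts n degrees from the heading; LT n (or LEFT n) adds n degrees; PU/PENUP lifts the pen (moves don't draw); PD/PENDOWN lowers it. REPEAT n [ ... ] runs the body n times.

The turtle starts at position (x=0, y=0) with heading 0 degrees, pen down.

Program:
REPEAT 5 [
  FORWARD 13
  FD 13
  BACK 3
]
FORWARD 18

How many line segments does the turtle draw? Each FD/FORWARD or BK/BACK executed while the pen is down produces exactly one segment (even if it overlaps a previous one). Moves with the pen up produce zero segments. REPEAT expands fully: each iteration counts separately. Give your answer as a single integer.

Executing turtle program step by step:
Start: pos=(0,0), heading=0, pen down
REPEAT 5 [
  -- iteration 1/5 --
  FD 13: (0,0) -> (13,0) [heading=0, draw]
  FD 13: (13,0) -> (26,0) [heading=0, draw]
  BK 3: (26,0) -> (23,0) [heading=0, draw]
  -- iteration 2/5 --
  FD 13: (23,0) -> (36,0) [heading=0, draw]
  FD 13: (36,0) -> (49,0) [heading=0, draw]
  BK 3: (49,0) -> (46,0) [heading=0, draw]
  -- iteration 3/5 --
  FD 13: (46,0) -> (59,0) [heading=0, draw]
  FD 13: (59,0) -> (72,0) [heading=0, draw]
  BK 3: (72,0) -> (69,0) [heading=0, draw]
  -- iteration 4/5 --
  FD 13: (69,0) -> (82,0) [heading=0, draw]
  FD 13: (82,0) -> (95,0) [heading=0, draw]
  BK 3: (95,0) -> (92,0) [heading=0, draw]
  -- iteration 5/5 --
  FD 13: (92,0) -> (105,0) [heading=0, draw]
  FD 13: (105,0) -> (118,0) [heading=0, draw]
  BK 3: (118,0) -> (115,0) [heading=0, draw]
]
FD 18: (115,0) -> (133,0) [heading=0, draw]
Final: pos=(133,0), heading=0, 16 segment(s) drawn
Segments drawn: 16

Answer: 16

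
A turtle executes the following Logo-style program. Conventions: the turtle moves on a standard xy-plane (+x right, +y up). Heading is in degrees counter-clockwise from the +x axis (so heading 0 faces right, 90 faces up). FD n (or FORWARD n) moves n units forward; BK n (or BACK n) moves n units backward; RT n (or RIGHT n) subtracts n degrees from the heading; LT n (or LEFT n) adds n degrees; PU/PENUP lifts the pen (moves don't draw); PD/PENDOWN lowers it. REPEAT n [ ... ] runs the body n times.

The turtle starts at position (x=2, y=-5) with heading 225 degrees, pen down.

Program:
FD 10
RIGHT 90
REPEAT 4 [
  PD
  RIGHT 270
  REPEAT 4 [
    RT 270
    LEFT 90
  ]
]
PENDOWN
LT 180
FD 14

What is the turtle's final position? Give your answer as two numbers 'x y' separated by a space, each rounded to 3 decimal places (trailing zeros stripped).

Answer: 4.828 -21.971

Derivation:
Executing turtle program step by step:
Start: pos=(2,-5), heading=225, pen down
FD 10: (2,-5) -> (-5.071,-12.071) [heading=225, draw]
RT 90: heading 225 -> 135
REPEAT 4 [
  -- iteration 1/4 --
  PD: pen down
  RT 270: heading 135 -> 225
  REPEAT 4 [
    -- iteration 1/4 --
    RT 270: heading 225 -> 315
    LT 90: heading 315 -> 45
    -- iteration 2/4 --
    RT 270: heading 45 -> 135
    LT 90: heading 135 -> 225
    -- iteration 3/4 --
    RT 270: heading 225 -> 315
    LT 90: heading 315 -> 45
    -- iteration 4/4 --
    RT 270: heading 45 -> 135
    LT 90: heading 135 -> 225
  ]
  -- iteration 2/4 --
  PD: pen down
  RT 270: heading 225 -> 315
  REPEAT 4 [
    -- iteration 1/4 --
    RT 270: heading 315 -> 45
    LT 90: heading 45 -> 135
    -- iteration 2/4 --
    RT 270: heading 135 -> 225
    LT 90: heading 225 -> 315
    -- iteration 3/4 --
    RT 270: heading 315 -> 45
    LT 90: heading 45 -> 135
    -- iteration 4/4 --
    RT 270: heading 135 -> 225
    LT 90: heading 225 -> 315
  ]
  -- iteration 3/4 --
  PD: pen down
  RT 270: heading 315 -> 45
  REPEAT 4 [
    -- iteration 1/4 --
    RT 270: heading 45 -> 135
    LT 90: heading 135 -> 225
    -- iteration 2/4 --
    RT 270: heading 225 -> 315
    LT 90: heading 315 -> 45
    -- iteration 3/4 --
    RT 270: heading 45 -> 135
    LT 90: heading 135 -> 225
    -- iteration 4/4 --
    RT 270: heading 225 -> 315
    LT 90: heading 315 -> 45
  ]
  -- iteration 4/4 --
  PD: pen down
  RT 270: heading 45 -> 135
  REPEAT 4 [
    -- iteration 1/4 --
    RT 270: heading 135 -> 225
    LT 90: heading 225 -> 315
    -- iteration 2/4 --
    RT 270: heading 315 -> 45
    LT 90: heading 45 -> 135
    -- iteration 3/4 --
    RT 270: heading 135 -> 225
    LT 90: heading 225 -> 315
    -- iteration 4/4 --
    RT 270: heading 315 -> 45
    LT 90: heading 45 -> 135
  ]
]
PD: pen down
LT 180: heading 135 -> 315
FD 14: (-5.071,-12.071) -> (4.828,-21.971) [heading=315, draw]
Final: pos=(4.828,-21.971), heading=315, 2 segment(s) drawn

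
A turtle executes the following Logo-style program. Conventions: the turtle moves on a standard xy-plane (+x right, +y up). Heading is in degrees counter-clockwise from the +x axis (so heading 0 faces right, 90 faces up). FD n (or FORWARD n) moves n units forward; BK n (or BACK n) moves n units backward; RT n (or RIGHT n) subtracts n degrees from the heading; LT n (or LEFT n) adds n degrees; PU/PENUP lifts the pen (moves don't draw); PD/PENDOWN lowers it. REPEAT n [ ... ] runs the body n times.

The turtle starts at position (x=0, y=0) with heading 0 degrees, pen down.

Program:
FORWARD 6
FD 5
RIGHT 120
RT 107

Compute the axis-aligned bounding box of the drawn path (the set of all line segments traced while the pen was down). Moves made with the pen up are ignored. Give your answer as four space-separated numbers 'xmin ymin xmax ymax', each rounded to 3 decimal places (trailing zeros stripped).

Executing turtle program step by step:
Start: pos=(0,0), heading=0, pen down
FD 6: (0,0) -> (6,0) [heading=0, draw]
FD 5: (6,0) -> (11,0) [heading=0, draw]
RT 120: heading 0 -> 240
RT 107: heading 240 -> 133
Final: pos=(11,0), heading=133, 2 segment(s) drawn

Segment endpoints: x in {0, 6, 11}, y in {0}
xmin=0, ymin=0, xmax=11, ymax=0

Answer: 0 0 11 0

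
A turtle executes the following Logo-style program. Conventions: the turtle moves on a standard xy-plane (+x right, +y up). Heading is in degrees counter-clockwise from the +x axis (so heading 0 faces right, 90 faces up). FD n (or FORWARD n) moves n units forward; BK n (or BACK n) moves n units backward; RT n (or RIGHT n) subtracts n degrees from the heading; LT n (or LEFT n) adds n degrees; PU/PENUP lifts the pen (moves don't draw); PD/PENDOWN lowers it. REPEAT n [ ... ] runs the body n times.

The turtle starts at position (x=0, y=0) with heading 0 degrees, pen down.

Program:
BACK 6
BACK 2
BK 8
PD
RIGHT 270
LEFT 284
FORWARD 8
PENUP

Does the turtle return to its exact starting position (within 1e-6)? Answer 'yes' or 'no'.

Executing turtle program step by step:
Start: pos=(0,0), heading=0, pen down
BK 6: (0,0) -> (-6,0) [heading=0, draw]
BK 2: (-6,0) -> (-8,0) [heading=0, draw]
BK 8: (-8,0) -> (-16,0) [heading=0, draw]
PD: pen down
RT 270: heading 0 -> 90
LT 284: heading 90 -> 14
FD 8: (-16,0) -> (-8.238,1.935) [heading=14, draw]
PU: pen up
Final: pos=(-8.238,1.935), heading=14, 4 segment(s) drawn

Start position: (0, 0)
Final position: (-8.238, 1.935)
Distance = 8.462; >= 1e-6 -> NOT closed

Answer: no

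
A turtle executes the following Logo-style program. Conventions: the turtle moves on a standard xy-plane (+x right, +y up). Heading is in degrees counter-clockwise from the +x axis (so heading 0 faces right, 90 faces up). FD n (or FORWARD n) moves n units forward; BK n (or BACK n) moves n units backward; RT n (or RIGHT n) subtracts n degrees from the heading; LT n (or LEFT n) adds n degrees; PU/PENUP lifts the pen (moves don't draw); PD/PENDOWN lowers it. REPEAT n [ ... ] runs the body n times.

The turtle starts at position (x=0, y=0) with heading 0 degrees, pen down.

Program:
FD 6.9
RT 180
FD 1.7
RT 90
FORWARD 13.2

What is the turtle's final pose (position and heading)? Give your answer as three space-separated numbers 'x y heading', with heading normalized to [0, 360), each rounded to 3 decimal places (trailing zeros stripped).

Answer: 5.2 13.2 90

Derivation:
Executing turtle program step by step:
Start: pos=(0,0), heading=0, pen down
FD 6.9: (0,0) -> (6.9,0) [heading=0, draw]
RT 180: heading 0 -> 180
FD 1.7: (6.9,0) -> (5.2,0) [heading=180, draw]
RT 90: heading 180 -> 90
FD 13.2: (5.2,0) -> (5.2,13.2) [heading=90, draw]
Final: pos=(5.2,13.2), heading=90, 3 segment(s) drawn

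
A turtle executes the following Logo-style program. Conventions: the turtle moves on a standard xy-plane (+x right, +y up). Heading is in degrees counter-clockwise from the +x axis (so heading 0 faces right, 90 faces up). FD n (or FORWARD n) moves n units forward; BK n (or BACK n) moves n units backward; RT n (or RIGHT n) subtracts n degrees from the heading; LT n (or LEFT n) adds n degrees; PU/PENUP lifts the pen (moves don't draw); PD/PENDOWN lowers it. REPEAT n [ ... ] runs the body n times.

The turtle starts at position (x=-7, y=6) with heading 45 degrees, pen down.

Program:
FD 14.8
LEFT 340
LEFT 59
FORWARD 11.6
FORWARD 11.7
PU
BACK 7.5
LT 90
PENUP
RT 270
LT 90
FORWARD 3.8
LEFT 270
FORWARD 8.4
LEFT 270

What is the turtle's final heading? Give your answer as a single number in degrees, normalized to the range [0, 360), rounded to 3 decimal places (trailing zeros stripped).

Answer: 174

Derivation:
Executing turtle program step by step:
Start: pos=(-7,6), heading=45, pen down
FD 14.8: (-7,6) -> (3.465,16.465) [heading=45, draw]
LT 340: heading 45 -> 25
LT 59: heading 25 -> 84
FD 11.6: (3.465,16.465) -> (4.678,28.002) [heading=84, draw]
FD 11.7: (4.678,28.002) -> (5.901,39.638) [heading=84, draw]
PU: pen up
BK 7.5: (5.901,39.638) -> (5.117,32.179) [heading=84, move]
LT 90: heading 84 -> 174
PU: pen up
RT 270: heading 174 -> 264
LT 90: heading 264 -> 354
FD 3.8: (5.117,32.179) -> (8.896,31.781) [heading=354, move]
LT 270: heading 354 -> 264
FD 8.4: (8.896,31.781) -> (8.018,23.427) [heading=264, move]
LT 270: heading 264 -> 174
Final: pos=(8.018,23.427), heading=174, 3 segment(s) drawn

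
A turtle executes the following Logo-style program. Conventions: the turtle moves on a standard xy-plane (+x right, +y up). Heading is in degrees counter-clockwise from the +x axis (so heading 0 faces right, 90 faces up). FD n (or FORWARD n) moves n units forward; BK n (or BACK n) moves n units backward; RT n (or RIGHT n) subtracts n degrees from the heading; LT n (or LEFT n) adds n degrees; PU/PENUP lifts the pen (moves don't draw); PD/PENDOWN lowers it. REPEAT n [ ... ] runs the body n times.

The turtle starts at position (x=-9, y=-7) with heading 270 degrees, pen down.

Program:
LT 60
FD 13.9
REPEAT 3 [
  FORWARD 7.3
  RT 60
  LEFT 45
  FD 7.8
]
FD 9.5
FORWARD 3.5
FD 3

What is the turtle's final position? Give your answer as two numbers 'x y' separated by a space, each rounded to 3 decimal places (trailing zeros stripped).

Answer: 33.747 -64.343

Derivation:
Executing turtle program step by step:
Start: pos=(-9,-7), heading=270, pen down
LT 60: heading 270 -> 330
FD 13.9: (-9,-7) -> (3.038,-13.95) [heading=330, draw]
REPEAT 3 [
  -- iteration 1/3 --
  FD 7.3: (3.038,-13.95) -> (9.36,-17.6) [heading=330, draw]
  RT 60: heading 330 -> 270
  LT 45: heading 270 -> 315
  FD 7.8: (9.36,-17.6) -> (14.875,-23.115) [heading=315, draw]
  -- iteration 2/3 --
  FD 7.3: (14.875,-23.115) -> (20.037,-28.277) [heading=315, draw]
  RT 60: heading 315 -> 255
  LT 45: heading 255 -> 300
  FD 7.8: (20.037,-28.277) -> (23.937,-35.032) [heading=300, draw]
  -- iteration 3/3 --
  FD 7.3: (23.937,-35.032) -> (27.587,-41.354) [heading=300, draw]
  RT 60: heading 300 -> 240
  LT 45: heading 240 -> 285
  FD 7.8: (27.587,-41.354) -> (29.606,-48.889) [heading=285, draw]
]
FD 9.5: (29.606,-48.889) -> (32.065,-58.065) [heading=285, draw]
FD 3.5: (32.065,-58.065) -> (32.97,-61.446) [heading=285, draw]
FD 3: (32.97,-61.446) -> (33.747,-64.343) [heading=285, draw]
Final: pos=(33.747,-64.343), heading=285, 10 segment(s) drawn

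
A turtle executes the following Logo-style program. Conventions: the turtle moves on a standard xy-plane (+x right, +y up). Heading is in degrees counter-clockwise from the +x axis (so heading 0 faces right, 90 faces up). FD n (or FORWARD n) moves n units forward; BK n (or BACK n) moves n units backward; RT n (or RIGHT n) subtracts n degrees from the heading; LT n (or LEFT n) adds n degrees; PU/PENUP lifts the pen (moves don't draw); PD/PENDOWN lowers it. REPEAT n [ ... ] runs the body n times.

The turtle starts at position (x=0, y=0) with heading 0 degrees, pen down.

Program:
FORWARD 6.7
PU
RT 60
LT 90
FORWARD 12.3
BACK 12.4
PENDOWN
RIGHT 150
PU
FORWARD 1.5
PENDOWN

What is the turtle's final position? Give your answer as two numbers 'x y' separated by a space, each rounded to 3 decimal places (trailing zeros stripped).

Answer: 5.863 -1.349

Derivation:
Executing turtle program step by step:
Start: pos=(0,0), heading=0, pen down
FD 6.7: (0,0) -> (6.7,0) [heading=0, draw]
PU: pen up
RT 60: heading 0 -> 300
LT 90: heading 300 -> 30
FD 12.3: (6.7,0) -> (17.352,6.15) [heading=30, move]
BK 12.4: (17.352,6.15) -> (6.613,-0.05) [heading=30, move]
PD: pen down
RT 150: heading 30 -> 240
PU: pen up
FD 1.5: (6.613,-0.05) -> (5.863,-1.349) [heading=240, move]
PD: pen down
Final: pos=(5.863,-1.349), heading=240, 1 segment(s) drawn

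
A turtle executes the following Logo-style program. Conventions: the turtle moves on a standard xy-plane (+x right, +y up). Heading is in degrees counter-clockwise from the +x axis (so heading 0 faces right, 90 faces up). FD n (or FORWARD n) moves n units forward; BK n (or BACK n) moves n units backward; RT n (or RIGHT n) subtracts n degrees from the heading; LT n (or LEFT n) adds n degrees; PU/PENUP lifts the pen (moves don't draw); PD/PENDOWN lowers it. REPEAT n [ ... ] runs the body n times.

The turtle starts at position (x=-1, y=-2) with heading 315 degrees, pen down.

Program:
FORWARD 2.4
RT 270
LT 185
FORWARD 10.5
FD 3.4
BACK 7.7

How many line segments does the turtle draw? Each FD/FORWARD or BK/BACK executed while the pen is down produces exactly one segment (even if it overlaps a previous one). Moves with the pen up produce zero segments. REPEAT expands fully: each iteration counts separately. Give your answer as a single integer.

Executing turtle program step by step:
Start: pos=(-1,-2), heading=315, pen down
FD 2.4: (-1,-2) -> (0.697,-3.697) [heading=315, draw]
RT 270: heading 315 -> 45
LT 185: heading 45 -> 230
FD 10.5: (0.697,-3.697) -> (-6.052,-11.741) [heading=230, draw]
FD 3.4: (-6.052,-11.741) -> (-8.238,-14.345) [heading=230, draw]
BK 7.7: (-8.238,-14.345) -> (-3.288,-8.447) [heading=230, draw]
Final: pos=(-3.288,-8.447), heading=230, 4 segment(s) drawn
Segments drawn: 4

Answer: 4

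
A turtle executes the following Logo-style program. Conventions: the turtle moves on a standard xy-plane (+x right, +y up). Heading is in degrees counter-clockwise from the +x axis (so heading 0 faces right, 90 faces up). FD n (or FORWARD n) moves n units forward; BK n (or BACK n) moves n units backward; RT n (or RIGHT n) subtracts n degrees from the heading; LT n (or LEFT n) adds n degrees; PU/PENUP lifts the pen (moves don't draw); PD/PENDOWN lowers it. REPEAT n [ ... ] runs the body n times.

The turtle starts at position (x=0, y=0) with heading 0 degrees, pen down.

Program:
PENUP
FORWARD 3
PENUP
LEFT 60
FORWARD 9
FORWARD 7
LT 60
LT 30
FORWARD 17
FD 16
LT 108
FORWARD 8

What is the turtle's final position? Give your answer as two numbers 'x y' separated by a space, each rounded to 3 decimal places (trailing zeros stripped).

Answer: -19.242 22.531

Derivation:
Executing turtle program step by step:
Start: pos=(0,0), heading=0, pen down
PU: pen up
FD 3: (0,0) -> (3,0) [heading=0, move]
PU: pen up
LT 60: heading 0 -> 60
FD 9: (3,0) -> (7.5,7.794) [heading=60, move]
FD 7: (7.5,7.794) -> (11,13.856) [heading=60, move]
LT 60: heading 60 -> 120
LT 30: heading 120 -> 150
FD 17: (11,13.856) -> (-3.722,22.356) [heading=150, move]
FD 16: (-3.722,22.356) -> (-17.579,30.356) [heading=150, move]
LT 108: heading 150 -> 258
FD 8: (-17.579,30.356) -> (-19.242,22.531) [heading=258, move]
Final: pos=(-19.242,22.531), heading=258, 0 segment(s) drawn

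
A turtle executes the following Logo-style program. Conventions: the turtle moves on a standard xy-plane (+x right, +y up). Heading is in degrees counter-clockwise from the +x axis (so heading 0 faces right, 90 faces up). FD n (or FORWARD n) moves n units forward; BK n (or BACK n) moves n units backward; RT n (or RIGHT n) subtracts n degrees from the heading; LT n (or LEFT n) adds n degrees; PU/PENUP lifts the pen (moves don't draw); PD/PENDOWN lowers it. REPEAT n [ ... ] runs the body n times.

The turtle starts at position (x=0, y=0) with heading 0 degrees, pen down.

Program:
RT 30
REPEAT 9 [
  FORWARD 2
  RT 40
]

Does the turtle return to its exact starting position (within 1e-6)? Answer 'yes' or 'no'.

Answer: yes

Derivation:
Executing turtle program step by step:
Start: pos=(0,0), heading=0, pen down
RT 30: heading 0 -> 330
REPEAT 9 [
  -- iteration 1/9 --
  FD 2: (0,0) -> (1.732,-1) [heading=330, draw]
  RT 40: heading 330 -> 290
  -- iteration 2/9 --
  FD 2: (1.732,-1) -> (2.416,-2.879) [heading=290, draw]
  RT 40: heading 290 -> 250
  -- iteration 3/9 --
  FD 2: (2.416,-2.879) -> (1.732,-4.759) [heading=250, draw]
  RT 40: heading 250 -> 210
  -- iteration 4/9 --
  FD 2: (1.732,-4.759) -> (0,-5.759) [heading=210, draw]
  RT 40: heading 210 -> 170
  -- iteration 5/9 --
  FD 2: (0,-5.759) -> (-1.97,-5.411) [heading=170, draw]
  RT 40: heading 170 -> 130
  -- iteration 6/9 --
  FD 2: (-1.97,-5.411) -> (-3.255,-3.879) [heading=130, draw]
  RT 40: heading 130 -> 90
  -- iteration 7/9 --
  FD 2: (-3.255,-3.879) -> (-3.255,-1.879) [heading=90, draw]
  RT 40: heading 90 -> 50
  -- iteration 8/9 --
  FD 2: (-3.255,-1.879) -> (-1.97,-0.347) [heading=50, draw]
  RT 40: heading 50 -> 10
  -- iteration 9/9 --
  FD 2: (-1.97,-0.347) -> (0,0) [heading=10, draw]
  RT 40: heading 10 -> 330
]
Final: pos=(0,0), heading=330, 9 segment(s) drawn

Start position: (0, 0)
Final position: (0, 0)
Distance = 0; < 1e-6 -> CLOSED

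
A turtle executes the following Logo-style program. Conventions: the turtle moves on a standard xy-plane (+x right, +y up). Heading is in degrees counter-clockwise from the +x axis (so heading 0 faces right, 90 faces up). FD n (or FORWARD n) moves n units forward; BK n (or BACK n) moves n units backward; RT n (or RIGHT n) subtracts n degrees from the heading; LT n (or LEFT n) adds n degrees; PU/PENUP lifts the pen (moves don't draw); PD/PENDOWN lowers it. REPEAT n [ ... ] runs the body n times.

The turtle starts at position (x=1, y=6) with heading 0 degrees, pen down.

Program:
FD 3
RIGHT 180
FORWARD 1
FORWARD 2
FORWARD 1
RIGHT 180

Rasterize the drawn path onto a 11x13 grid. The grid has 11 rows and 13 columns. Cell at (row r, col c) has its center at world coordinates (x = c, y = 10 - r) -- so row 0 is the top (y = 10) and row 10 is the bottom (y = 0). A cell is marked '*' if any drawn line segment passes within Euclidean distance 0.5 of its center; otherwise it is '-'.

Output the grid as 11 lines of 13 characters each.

Answer: -------------
-------------
-------------
-------------
*****--------
-------------
-------------
-------------
-------------
-------------
-------------

Derivation:
Segment 0: (1,6) -> (4,6)
Segment 1: (4,6) -> (3,6)
Segment 2: (3,6) -> (1,6)
Segment 3: (1,6) -> (0,6)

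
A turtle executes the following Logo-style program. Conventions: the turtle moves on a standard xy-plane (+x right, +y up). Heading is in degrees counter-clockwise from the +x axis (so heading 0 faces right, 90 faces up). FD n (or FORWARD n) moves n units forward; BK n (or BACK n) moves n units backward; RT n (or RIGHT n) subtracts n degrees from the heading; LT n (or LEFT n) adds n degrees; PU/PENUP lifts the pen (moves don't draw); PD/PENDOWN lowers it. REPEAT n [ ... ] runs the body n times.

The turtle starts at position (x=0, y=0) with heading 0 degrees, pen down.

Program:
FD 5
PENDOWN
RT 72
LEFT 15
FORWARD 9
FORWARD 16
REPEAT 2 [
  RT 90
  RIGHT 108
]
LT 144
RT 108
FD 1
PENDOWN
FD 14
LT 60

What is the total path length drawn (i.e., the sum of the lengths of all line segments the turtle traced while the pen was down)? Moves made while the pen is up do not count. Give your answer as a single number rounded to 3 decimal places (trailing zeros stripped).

Executing turtle program step by step:
Start: pos=(0,0), heading=0, pen down
FD 5: (0,0) -> (5,0) [heading=0, draw]
PD: pen down
RT 72: heading 0 -> 288
LT 15: heading 288 -> 303
FD 9: (5,0) -> (9.902,-7.548) [heading=303, draw]
FD 16: (9.902,-7.548) -> (18.616,-20.967) [heading=303, draw]
REPEAT 2 [
  -- iteration 1/2 --
  RT 90: heading 303 -> 213
  RT 108: heading 213 -> 105
  -- iteration 2/2 --
  RT 90: heading 105 -> 15
  RT 108: heading 15 -> 267
]
LT 144: heading 267 -> 51
RT 108: heading 51 -> 303
FD 1: (18.616,-20.967) -> (19.161,-21.805) [heading=303, draw]
PD: pen down
FD 14: (19.161,-21.805) -> (26.786,-33.547) [heading=303, draw]
LT 60: heading 303 -> 3
Final: pos=(26.786,-33.547), heading=3, 5 segment(s) drawn

Segment lengths:
  seg 1: (0,0) -> (5,0), length = 5
  seg 2: (5,0) -> (9.902,-7.548), length = 9
  seg 3: (9.902,-7.548) -> (18.616,-20.967), length = 16
  seg 4: (18.616,-20.967) -> (19.161,-21.805), length = 1
  seg 5: (19.161,-21.805) -> (26.786,-33.547), length = 14
Total = 45

Answer: 45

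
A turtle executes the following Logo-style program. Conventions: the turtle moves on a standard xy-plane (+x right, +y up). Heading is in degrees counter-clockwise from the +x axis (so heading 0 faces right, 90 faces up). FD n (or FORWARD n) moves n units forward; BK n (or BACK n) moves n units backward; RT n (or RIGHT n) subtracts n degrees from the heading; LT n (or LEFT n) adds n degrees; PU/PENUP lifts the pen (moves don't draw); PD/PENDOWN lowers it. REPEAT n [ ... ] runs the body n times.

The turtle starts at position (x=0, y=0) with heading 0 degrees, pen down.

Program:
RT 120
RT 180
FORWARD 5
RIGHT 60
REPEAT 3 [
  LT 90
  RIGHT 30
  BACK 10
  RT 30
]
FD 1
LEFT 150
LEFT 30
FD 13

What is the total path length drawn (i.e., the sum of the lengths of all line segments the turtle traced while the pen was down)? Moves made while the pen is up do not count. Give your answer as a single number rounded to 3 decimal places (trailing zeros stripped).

Executing turtle program step by step:
Start: pos=(0,0), heading=0, pen down
RT 120: heading 0 -> 240
RT 180: heading 240 -> 60
FD 5: (0,0) -> (2.5,4.33) [heading=60, draw]
RT 60: heading 60 -> 0
REPEAT 3 [
  -- iteration 1/3 --
  LT 90: heading 0 -> 90
  RT 30: heading 90 -> 60
  BK 10: (2.5,4.33) -> (-2.5,-4.33) [heading=60, draw]
  RT 30: heading 60 -> 30
  -- iteration 2/3 --
  LT 90: heading 30 -> 120
  RT 30: heading 120 -> 90
  BK 10: (-2.5,-4.33) -> (-2.5,-14.33) [heading=90, draw]
  RT 30: heading 90 -> 60
  -- iteration 3/3 --
  LT 90: heading 60 -> 150
  RT 30: heading 150 -> 120
  BK 10: (-2.5,-14.33) -> (2.5,-22.99) [heading=120, draw]
  RT 30: heading 120 -> 90
]
FD 1: (2.5,-22.99) -> (2.5,-21.99) [heading=90, draw]
LT 150: heading 90 -> 240
LT 30: heading 240 -> 270
FD 13: (2.5,-21.99) -> (2.5,-34.99) [heading=270, draw]
Final: pos=(2.5,-34.99), heading=270, 6 segment(s) drawn

Segment lengths:
  seg 1: (0,0) -> (2.5,4.33), length = 5
  seg 2: (2.5,4.33) -> (-2.5,-4.33), length = 10
  seg 3: (-2.5,-4.33) -> (-2.5,-14.33), length = 10
  seg 4: (-2.5,-14.33) -> (2.5,-22.99), length = 10
  seg 5: (2.5,-22.99) -> (2.5,-21.99), length = 1
  seg 6: (2.5,-21.99) -> (2.5,-34.99), length = 13
Total = 49

Answer: 49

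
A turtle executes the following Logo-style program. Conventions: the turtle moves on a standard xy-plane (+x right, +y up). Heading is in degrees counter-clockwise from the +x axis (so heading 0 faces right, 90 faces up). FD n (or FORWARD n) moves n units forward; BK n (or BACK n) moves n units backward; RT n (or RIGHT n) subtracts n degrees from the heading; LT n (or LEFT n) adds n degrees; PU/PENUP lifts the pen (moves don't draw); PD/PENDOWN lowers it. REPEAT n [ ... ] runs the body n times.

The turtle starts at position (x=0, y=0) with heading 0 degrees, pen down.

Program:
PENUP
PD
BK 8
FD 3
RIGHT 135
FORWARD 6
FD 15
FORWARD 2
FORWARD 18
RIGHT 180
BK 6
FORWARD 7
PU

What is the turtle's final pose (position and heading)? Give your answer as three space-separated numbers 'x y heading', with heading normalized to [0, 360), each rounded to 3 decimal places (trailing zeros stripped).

Executing turtle program step by step:
Start: pos=(0,0), heading=0, pen down
PU: pen up
PD: pen down
BK 8: (0,0) -> (-8,0) [heading=0, draw]
FD 3: (-8,0) -> (-5,0) [heading=0, draw]
RT 135: heading 0 -> 225
FD 6: (-5,0) -> (-9.243,-4.243) [heading=225, draw]
FD 15: (-9.243,-4.243) -> (-19.849,-14.849) [heading=225, draw]
FD 2: (-19.849,-14.849) -> (-21.263,-16.263) [heading=225, draw]
FD 18: (-21.263,-16.263) -> (-33.991,-28.991) [heading=225, draw]
RT 180: heading 225 -> 45
BK 6: (-33.991,-28.991) -> (-38.234,-33.234) [heading=45, draw]
FD 7: (-38.234,-33.234) -> (-33.284,-28.284) [heading=45, draw]
PU: pen up
Final: pos=(-33.284,-28.284), heading=45, 8 segment(s) drawn

Answer: -33.284 -28.284 45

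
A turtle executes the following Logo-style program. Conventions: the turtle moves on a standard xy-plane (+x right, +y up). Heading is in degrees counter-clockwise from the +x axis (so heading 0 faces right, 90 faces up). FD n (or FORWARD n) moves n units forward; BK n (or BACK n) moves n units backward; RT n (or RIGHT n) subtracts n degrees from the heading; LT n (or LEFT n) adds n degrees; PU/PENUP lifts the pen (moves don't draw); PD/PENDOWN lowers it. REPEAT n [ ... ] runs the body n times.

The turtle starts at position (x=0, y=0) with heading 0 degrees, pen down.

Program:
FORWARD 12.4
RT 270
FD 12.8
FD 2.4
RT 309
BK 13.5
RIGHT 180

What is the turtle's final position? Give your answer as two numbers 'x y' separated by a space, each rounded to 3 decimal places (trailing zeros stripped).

Answer: 22.891 6.704

Derivation:
Executing turtle program step by step:
Start: pos=(0,0), heading=0, pen down
FD 12.4: (0,0) -> (12.4,0) [heading=0, draw]
RT 270: heading 0 -> 90
FD 12.8: (12.4,0) -> (12.4,12.8) [heading=90, draw]
FD 2.4: (12.4,12.8) -> (12.4,15.2) [heading=90, draw]
RT 309: heading 90 -> 141
BK 13.5: (12.4,15.2) -> (22.891,6.704) [heading=141, draw]
RT 180: heading 141 -> 321
Final: pos=(22.891,6.704), heading=321, 4 segment(s) drawn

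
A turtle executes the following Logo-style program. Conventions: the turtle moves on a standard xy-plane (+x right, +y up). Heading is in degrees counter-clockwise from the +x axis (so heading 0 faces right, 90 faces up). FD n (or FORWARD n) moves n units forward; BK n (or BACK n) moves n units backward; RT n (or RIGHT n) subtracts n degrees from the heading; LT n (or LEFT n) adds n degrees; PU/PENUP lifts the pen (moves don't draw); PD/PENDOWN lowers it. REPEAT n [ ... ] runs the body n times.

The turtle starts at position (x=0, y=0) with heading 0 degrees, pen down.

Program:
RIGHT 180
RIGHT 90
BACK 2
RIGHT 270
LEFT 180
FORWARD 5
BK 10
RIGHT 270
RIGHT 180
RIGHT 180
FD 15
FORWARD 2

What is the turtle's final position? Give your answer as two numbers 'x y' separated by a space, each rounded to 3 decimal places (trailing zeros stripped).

Answer: -5 15

Derivation:
Executing turtle program step by step:
Start: pos=(0,0), heading=0, pen down
RT 180: heading 0 -> 180
RT 90: heading 180 -> 90
BK 2: (0,0) -> (0,-2) [heading=90, draw]
RT 270: heading 90 -> 180
LT 180: heading 180 -> 0
FD 5: (0,-2) -> (5,-2) [heading=0, draw]
BK 10: (5,-2) -> (-5,-2) [heading=0, draw]
RT 270: heading 0 -> 90
RT 180: heading 90 -> 270
RT 180: heading 270 -> 90
FD 15: (-5,-2) -> (-5,13) [heading=90, draw]
FD 2: (-5,13) -> (-5,15) [heading=90, draw]
Final: pos=(-5,15), heading=90, 5 segment(s) drawn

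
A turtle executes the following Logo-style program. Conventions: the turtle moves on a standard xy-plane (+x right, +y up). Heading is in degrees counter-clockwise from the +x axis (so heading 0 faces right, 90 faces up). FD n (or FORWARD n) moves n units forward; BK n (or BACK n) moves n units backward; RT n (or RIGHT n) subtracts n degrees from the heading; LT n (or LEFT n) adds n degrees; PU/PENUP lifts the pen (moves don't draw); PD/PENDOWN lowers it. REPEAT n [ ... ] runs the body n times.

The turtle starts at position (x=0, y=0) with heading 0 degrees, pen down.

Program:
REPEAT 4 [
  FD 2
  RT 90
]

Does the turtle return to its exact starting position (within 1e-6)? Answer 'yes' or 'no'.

Answer: yes

Derivation:
Executing turtle program step by step:
Start: pos=(0,0), heading=0, pen down
REPEAT 4 [
  -- iteration 1/4 --
  FD 2: (0,0) -> (2,0) [heading=0, draw]
  RT 90: heading 0 -> 270
  -- iteration 2/4 --
  FD 2: (2,0) -> (2,-2) [heading=270, draw]
  RT 90: heading 270 -> 180
  -- iteration 3/4 --
  FD 2: (2,-2) -> (0,-2) [heading=180, draw]
  RT 90: heading 180 -> 90
  -- iteration 4/4 --
  FD 2: (0,-2) -> (0,0) [heading=90, draw]
  RT 90: heading 90 -> 0
]
Final: pos=(0,0), heading=0, 4 segment(s) drawn

Start position: (0, 0)
Final position: (0, 0)
Distance = 0; < 1e-6 -> CLOSED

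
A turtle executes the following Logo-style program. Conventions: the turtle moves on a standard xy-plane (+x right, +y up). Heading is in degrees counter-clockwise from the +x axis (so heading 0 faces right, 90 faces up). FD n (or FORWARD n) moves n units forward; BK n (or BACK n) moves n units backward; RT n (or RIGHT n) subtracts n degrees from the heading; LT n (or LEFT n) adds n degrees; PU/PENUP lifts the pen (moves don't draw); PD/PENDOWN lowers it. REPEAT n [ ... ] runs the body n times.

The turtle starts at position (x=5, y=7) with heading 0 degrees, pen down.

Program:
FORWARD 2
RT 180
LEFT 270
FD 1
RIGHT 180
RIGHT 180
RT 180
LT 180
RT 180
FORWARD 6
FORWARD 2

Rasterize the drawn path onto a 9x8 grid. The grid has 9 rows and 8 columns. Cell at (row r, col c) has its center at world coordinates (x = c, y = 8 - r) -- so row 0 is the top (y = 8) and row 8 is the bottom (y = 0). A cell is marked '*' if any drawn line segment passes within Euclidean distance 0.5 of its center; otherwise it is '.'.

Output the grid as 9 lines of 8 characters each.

Segment 0: (5,7) -> (7,7)
Segment 1: (7,7) -> (7,8)
Segment 2: (7,8) -> (7,2)
Segment 3: (7,2) -> (7,0)

Answer: .......*
.....***
.......*
.......*
.......*
.......*
.......*
.......*
.......*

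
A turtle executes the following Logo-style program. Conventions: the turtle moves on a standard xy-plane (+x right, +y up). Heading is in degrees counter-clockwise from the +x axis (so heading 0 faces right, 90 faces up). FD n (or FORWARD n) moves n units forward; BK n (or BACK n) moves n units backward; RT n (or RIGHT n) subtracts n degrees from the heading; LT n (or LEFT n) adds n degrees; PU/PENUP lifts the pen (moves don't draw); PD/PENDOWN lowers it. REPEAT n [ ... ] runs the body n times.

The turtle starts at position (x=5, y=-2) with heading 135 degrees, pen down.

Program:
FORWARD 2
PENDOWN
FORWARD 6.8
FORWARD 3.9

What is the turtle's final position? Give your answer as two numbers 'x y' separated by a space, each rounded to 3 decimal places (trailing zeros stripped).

Executing turtle program step by step:
Start: pos=(5,-2), heading=135, pen down
FD 2: (5,-2) -> (3.586,-0.586) [heading=135, draw]
PD: pen down
FD 6.8: (3.586,-0.586) -> (-1.223,4.223) [heading=135, draw]
FD 3.9: (-1.223,4.223) -> (-3.98,6.98) [heading=135, draw]
Final: pos=(-3.98,6.98), heading=135, 3 segment(s) drawn

Answer: -3.98 6.98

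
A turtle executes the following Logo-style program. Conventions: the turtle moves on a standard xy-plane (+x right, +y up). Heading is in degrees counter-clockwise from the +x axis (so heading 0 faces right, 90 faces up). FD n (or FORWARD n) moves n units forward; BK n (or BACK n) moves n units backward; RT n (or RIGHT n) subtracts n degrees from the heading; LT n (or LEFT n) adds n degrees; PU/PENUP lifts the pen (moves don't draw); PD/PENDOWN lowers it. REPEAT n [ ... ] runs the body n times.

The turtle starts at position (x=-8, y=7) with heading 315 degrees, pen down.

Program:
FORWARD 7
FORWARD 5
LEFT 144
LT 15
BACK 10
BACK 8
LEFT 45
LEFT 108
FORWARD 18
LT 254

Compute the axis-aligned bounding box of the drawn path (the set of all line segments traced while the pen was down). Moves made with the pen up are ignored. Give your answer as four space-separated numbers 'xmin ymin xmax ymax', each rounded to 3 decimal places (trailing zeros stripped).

Answer: -8 -35.904 7.807 7

Derivation:
Executing turtle program step by step:
Start: pos=(-8,7), heading=315, pen down
FD 7: (-8,7) -> (-3.05,2.05) [heading=315, draw]
FD 5: (-3.05,2.05) -> (0.485,-1.485) [heading=315, draw]
LT 144: heading 315 -> 99
LT 15: heading 99 -> 114
BK 10: (0.485,-1.485) -> (4.553,-10.621) [heading=114, draw]
BK 8: (4.553,-10.621) -> (7.807,-17.929) [heading=114, draw]
LT 45: heading 114 -> 159
LT 108: heading 159 -> 267
FD 18: (7.807,-17.929) -> (6.864,-35.904) [heading=267, draw]
LT 254: heading 267 -> 161
Final: pos=(6.864,-35.904), heading=161, 5 segment(s) drawn

Segment endpoints: x in {-8, -3.05, 0.485, 4.553, 6.864, 7.807}, y in {-35.904, -17.929, -10.621, -1.485, 2.05, 7}
xmin=-8, ymin=-35.904, xmax=7.807, ymax=7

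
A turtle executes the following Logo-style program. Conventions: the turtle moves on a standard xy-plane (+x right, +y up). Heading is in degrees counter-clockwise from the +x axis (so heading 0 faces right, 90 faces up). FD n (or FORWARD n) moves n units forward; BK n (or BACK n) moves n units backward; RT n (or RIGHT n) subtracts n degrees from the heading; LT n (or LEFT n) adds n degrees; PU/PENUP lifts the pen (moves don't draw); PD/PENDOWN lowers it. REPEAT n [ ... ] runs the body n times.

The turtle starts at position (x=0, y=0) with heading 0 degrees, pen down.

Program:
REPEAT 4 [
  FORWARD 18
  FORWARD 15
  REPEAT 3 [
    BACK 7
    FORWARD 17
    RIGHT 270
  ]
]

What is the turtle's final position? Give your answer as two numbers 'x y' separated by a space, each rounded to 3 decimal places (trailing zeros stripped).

Executing turtle program step by step:
Start: pos=(0,0), heading=0, pen down
REPEAT 4 [
  -- iteration 1/4 --
  FD 18: (0,0) -> (18,0) [heading=0, draw]
  FD 15: (18,0) -> (33,0) [heading=0, draw]
  REPEAT 3 [
    -- iteration 1/3 --
    BK 7: (33,0) -> (26,0) [heading=0, draw]
    FD 17: (26,0) -> (43,0) [heading=0, draw]
    RT 270: heading 0 -> 90
    -- iteration 2/3 --
    BK 7: (43,0) -> (43,-7) [heading=90, draw]
    FD 17: (43,-7) -> (43,10) [heading=90, draw]
    RT 270: heading 90 -> 180
    -- iteration 3/3 --
    BK 7: (43,10) -> (50,10) [heading=180, draw]
    FD 17: (50,10) -> (33,10) [heading=180, draw]
    RT 270: heading 180 -> 270
  ]
  -- iteration 2/4 --
  FD 18: (33,10) -> (33,-8) [heading=270, draw]
  FD 15: (33,-8) -> (33,-23) [heading=270, draw]
  REPEAT 3 [
    -- iteration 1/3 --
    BK 7: (33,-23) -> (33,-16) [heading=270, draw]
    FD 17: (33,-16) -> (33,-33) [heading=270, draw]
    RT 270: heading 270 -> 0
    -- iteration 2/3 --
    BK 7: (33,-33) -> (26,-33) [heading=0, draw]
    FD 17: (26,-33) -> (43,-33) [heading=0, draw]
    RT 270: heading 0 -> 90
    -- iteration 3/3 --
    BK 7: (43,-33) -> (43,-40) [heading=90, draw]
    FD 17: (43,-40) -> (43,-23) [heading=90, draw]
    RT 270: heading 90 -> 180
  ]
  -- iteration 3/4 --
  FD 18: (43,-23) -> (25,-23) [heading=180, draw]
  FD 15: (25,-23) -> (10,-23) [heading=180, draw]
  REPEAT 3 [
    -- iteration 1/3 --
    BK 7: (10,-23) -> (17,-23) [heading=180, draw]
    FD 17: (17,-23) -> (0,-23) [heading=180, draw]
    RT 270: heading 180 -> 270
    -- iteration 2/3 --
    BK 7: (0,-23) -> (0,-16) [heading=270, draw]
    FD 17: (0,-16) -> (0,-33) [heading=270, draw]
    RT 270: heading 270 -> 0
    -- iteration 3/3 --
    BK 7: (0,-33) -> (-7,-33) [heading=0, draw]
    FD 17: (-7,-33) -> (10,-33) [heading=0, draw]
    RT 270: heading 0 -> 90
  ]
  -- iteration 4/4 --
  FD 18: (10,-33) -> (10,-15) [heading=90, draw]
  FD 15: (10,-15) -> (10,0) [heading=90, draw]
  REPEAT 3 [
    -- iteration 1/3 --
    BK 7: (10,0) -> (10,-7) [heading=90, draw]
    FD 17: (10,-7) -> (10,10) [heading=90, draw]
    RT 270: heading 90 -> 180
    -- iteration 2/3 --
    BK 7: (10,10) -> (17,10) [heading=180, draw]
    FD 17: (17,10) -> (0,10) [heading=180, draw]
    RT 270: heading 180 -> 270
    -- iteration 3/3 --
    BK 7: (0,10) -> (0,17) [heading=270, draw]
    FD 17: (0,17) -> (0,0) [heading=270, draw]
    RT 270: heading 270 -> 0
  ]
]
Final: pos=(0,0), heading=0, 32 segment(s) drawn

Answer: 0 0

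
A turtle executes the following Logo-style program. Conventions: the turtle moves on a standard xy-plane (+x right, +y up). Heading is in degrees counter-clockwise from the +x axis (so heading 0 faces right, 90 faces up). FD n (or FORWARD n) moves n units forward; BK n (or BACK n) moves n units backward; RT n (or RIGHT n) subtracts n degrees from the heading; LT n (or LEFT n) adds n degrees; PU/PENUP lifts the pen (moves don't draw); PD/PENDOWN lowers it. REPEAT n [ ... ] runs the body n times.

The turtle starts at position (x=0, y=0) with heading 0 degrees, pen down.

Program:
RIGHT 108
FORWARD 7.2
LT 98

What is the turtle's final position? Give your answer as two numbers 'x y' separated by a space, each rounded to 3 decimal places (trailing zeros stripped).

Answer: -2.225 -6.848

Derivation:
Executing turtle program step by step:
Start: pos=(0,0), heading=0, pen down
RT 108: heading 0 -> 252
FD 7.2: (0,0) -> (-2.225,-6.848) [heading=252, draw]
LT 98: heading 252 -> 350
Final: pos=(-2.225,-6.848), heading=350, 1 segment(s) drawn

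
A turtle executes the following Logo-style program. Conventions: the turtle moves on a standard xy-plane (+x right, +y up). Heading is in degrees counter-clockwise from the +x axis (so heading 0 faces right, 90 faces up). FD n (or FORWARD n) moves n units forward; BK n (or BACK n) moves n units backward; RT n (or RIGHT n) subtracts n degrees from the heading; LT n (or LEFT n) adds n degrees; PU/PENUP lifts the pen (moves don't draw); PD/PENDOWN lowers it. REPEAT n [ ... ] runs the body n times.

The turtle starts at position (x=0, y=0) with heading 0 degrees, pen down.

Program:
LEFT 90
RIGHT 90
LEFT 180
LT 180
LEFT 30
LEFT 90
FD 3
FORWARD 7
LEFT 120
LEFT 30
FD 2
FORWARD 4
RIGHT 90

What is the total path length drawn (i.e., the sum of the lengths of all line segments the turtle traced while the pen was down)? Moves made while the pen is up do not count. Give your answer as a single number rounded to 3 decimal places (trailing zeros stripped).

Answer: 16

Derivation:
Executing turtle program step by step:
Start: pos=(0,0), heading=0, pen down
LT 90: heading 0 -> 90
RT 90: heading 90 -> 0
LT 180: heading 0 -> 180
LT 180: heading 180 -> 0
LT 30: heading 0 -> 30
LT 90: heading 30 -> 120
FD 3: (0,0) -> (-1.5,2.598) [heading=120, draw]
FD 7: (-1.5,2.598) -> (-5,8.66) [heading=120, draw]
LT 120: heading 120 -> 240
LT 30: heading 240 -> 270
FD 2: (-5,8.66) -> (-5,6.66) [heading=270, draw]
FD 4: (-5,6.66) -> (-5,2.66) [heading=270, draw]
RT 90: heading 270 -> 180
Final: pos=(-5,2.66), heading=180, 4 segment(s) drawn

Segment lengths:
  seg 1: (0,0) -> (-1.5,2.598), length = 3
  seg 2: (-1.5,2.598) -> (-5,8.66), length = 7
  seg 3: (-5,8.66) -> (-5,6.66), length = 2
  seg 4: (-5,6.66) -> (-5,2.66), length = 4
Total = 16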